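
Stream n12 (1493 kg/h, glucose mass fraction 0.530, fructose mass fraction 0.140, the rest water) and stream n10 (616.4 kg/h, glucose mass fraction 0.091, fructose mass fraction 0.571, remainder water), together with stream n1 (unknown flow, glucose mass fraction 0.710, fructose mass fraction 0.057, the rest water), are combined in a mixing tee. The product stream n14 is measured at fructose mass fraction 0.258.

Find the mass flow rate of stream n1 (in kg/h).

Let n1 be the unknown flow. Total out = 2109.4 + n1.
fructose balance: 560.98 + 0.057·n1 = 0.258·(2109.4 + n1)
(0.057 − 0.258)·n1 = 0.258×2109.4 − 560.98 = -16.759
n1 = -16.759 / -0.201 = 83.379 kg/h

83.38 kg/h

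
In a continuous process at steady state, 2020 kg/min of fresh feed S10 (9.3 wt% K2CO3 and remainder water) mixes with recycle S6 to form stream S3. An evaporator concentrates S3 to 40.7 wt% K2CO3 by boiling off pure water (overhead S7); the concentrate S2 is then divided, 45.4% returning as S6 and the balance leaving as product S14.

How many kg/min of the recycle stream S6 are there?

383.8 kg/min

Overall K2CO3 balance (none leaves overhead): K2CO3 in fresh feed = K2CO3 in product, i.e. 2020×0.093 = (1−0.454)·S2·0.407.
S2 = 187.86/(0.407×0.546) = 845.37 kg/min.
Recycle S6 = 0.454×845.37 = 383.8 kg/min.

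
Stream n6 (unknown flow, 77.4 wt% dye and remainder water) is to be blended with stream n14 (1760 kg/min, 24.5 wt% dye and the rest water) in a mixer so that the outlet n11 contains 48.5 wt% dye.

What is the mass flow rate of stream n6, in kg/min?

1462 kg/min

Let n6 be the unknown flow. Total out = 1760 + n6.
dye balance: 431.2 + 0.774·n6 = 0.485·(1760 + n6)
(0.774 − 0.485)·n6 = 0.485×1760 − 431.2 = 422.4
n6 = 422.4 / 0.289 = 1461.6 kg/min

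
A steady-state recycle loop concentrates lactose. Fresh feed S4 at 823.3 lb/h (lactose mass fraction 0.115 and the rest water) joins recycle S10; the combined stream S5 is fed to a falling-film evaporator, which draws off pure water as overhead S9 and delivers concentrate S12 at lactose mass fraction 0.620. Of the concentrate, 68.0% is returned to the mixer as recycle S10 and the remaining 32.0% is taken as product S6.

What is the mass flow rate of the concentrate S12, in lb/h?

Overall lactose balance (none leaves overhead): lactose in fresh feed = lactose in product, i.e. 823.3×0.115 = (1−0.680)·S12·0.620.
S12 = 94.68/(0.620×0.320) = 477.22 lb/h.

477.2 lb/h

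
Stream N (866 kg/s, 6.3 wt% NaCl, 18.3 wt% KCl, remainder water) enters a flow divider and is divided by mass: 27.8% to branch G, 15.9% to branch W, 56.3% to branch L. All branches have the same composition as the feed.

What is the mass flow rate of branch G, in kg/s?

Branch G flow = 0.278×866 = 240.75 kg/s.

240.7 kg/s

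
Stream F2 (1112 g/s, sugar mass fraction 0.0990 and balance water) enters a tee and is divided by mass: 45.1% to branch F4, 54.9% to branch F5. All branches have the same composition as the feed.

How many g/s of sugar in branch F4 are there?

Branch F4 total = 0.451×1112 = 501.51 g/s.
sugar in F4 = 0.099×501.51 = 49.65 g/s.

49.65 g/s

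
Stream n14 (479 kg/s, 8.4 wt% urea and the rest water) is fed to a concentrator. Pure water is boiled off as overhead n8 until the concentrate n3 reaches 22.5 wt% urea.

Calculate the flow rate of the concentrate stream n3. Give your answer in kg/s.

178.8 kg/s

urea is conserved: 479×0.084 = 40.236 kg/s all reports to the concentrate.
Concentrate = 40.236/(target fraction) = 178.83 kg/s.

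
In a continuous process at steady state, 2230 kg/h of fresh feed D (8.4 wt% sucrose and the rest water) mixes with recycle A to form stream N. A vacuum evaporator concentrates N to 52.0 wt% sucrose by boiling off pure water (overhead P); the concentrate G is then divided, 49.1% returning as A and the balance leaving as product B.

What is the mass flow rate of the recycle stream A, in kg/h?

347.5 kg/h

Overall sucrose balance (none leaves overhead): sucrose in fresh feed = sucrose in product, i.e. 2230×0.084 = (1−0.491)·G·0.520.
G = 187.32/(0.520×0.509) = 707.72 kg/h.
Recycle A = 0.491×707.72 = 347.49 kg/h.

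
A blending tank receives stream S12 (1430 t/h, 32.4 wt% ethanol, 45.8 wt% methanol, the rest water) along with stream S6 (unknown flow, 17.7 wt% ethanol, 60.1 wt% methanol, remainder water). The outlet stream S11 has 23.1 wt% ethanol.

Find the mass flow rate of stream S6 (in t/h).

2463 t/h

Let S6 be the unknown flow. Total out = 1430 + S6.
ethanol balance: 463.32 + 0.177·S6 = 0.231·(1430 + S6)
(0.177 − 0.231)·S6 = 0.231×1430 − 463.32 = -132.99
S6 = -132.99 / -0.054 = 2462.8 t/h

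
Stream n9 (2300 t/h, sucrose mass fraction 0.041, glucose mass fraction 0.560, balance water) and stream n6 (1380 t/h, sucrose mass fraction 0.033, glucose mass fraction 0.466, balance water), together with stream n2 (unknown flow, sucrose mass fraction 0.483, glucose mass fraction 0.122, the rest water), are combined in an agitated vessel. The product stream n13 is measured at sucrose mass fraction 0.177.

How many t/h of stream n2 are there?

Let n2 be the unknown flow. Total out = 3680 + n2.
sucrose balance: 139.84 + 0.483·n2 = 0.177·(3680 + n2)
(0.483 − 0.177)·n2 = 0.177×3680 − 139.84 = 511.52
n2 = 511.52 / 0.306 = 1671.6 t/h

1672 t/h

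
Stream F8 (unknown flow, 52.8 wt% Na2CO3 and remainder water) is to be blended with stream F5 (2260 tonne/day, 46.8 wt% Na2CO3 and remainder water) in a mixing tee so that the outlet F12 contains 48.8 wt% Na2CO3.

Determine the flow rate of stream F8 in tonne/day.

1130 tonne/day

Let F8 be the unknown flow. Total out = 2260 + F8.
Na2CO3 balance: 1057.7 + 0.528·F8 = 0.488·(2260 + F8)
(0.528 − 0.488)·F8 = 0.488×2260 − 1057.7 = 45.2
F8 = 45.2 / 0.040 = 1130 tonne/day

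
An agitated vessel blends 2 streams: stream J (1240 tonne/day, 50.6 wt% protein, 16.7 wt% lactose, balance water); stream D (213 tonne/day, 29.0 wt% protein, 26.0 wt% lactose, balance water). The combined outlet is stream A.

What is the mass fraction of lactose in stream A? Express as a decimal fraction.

0.1806

Total flow out = 1240 + 213 = 1453 tonne/day.
lactose in = 1240×0.167 + 213×0.260 = 262.46 tonne/day.
lactose mass fraction in A = 262.46/1453 = 0.1806.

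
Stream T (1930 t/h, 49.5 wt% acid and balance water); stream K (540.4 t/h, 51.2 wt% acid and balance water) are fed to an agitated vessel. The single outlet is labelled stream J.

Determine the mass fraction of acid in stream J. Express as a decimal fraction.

Total flow out = 1930 + 540.4 = 2470.4 t/h.
acid in = 1930×0.495 + 540.4×0.512 = 1232 t/h.
acid mass fraction in J = 1232/2470.4 = 0.499.

0.499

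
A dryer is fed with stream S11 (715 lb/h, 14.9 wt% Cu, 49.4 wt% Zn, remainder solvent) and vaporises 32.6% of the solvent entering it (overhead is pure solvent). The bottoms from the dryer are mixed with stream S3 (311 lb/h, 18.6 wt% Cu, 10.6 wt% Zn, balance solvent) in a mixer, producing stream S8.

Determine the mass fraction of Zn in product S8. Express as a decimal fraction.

0.410

Vapour removed = 0.326×0.357×715 = 83.213 lb/h; concentrate = 631.79 lb/h.
Zn reaching the mixer = 353.21 (from concentrate) + 311×0.106 = 386.18 lb/h.
Product flow = 631.79 + 311 = 942.79 lb/h; Zn fraction = 0.410.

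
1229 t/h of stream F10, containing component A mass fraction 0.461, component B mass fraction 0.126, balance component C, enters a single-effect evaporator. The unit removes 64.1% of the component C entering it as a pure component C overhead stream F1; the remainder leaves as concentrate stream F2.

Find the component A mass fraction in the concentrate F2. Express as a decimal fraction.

component A is not removed: 1229×0.461 = 566.57 t/h of component A enters F2.
component C entering = 1229×0.413 = 507.58 t/h; overhead removed = 0.641×507.58 = 325.36 t/h.
Concentrate = 1229 − 325.36 = 903.64 t/h.
Mass fraction = 566.57/903.64 = 0.627.

0.627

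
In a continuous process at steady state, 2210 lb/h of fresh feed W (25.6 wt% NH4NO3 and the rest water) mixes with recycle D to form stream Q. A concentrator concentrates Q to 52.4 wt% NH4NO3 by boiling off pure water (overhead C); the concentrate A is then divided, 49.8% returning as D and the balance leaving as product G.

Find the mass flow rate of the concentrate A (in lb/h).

2151 lb/h

Overall NH4NO3 balance (none leaves overhead): NH4NO3 in fresh feed = NH4NO3 in product, i.e. 2210×0.256 = (1−0.498)·A·0.524.
A = 565.76/(0.524×0.502) = 2150.8 lb/h.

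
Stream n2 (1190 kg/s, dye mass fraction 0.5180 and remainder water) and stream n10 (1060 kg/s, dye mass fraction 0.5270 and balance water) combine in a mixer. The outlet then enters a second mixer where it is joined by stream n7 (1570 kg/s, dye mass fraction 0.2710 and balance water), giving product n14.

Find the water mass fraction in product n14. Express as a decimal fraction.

0.5810

Overall, product flow = 3820 kg/s.
water in = 1190×0.482 + 1060×0.473 + 1570×0.729 = 2219.5 kg/s.
water fraction in n14 = 0.5810.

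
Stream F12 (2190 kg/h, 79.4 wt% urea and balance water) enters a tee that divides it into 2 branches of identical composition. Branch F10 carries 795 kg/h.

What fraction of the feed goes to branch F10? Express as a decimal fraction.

0.363

Fraction to F10 = 795/2190 = 0.3630.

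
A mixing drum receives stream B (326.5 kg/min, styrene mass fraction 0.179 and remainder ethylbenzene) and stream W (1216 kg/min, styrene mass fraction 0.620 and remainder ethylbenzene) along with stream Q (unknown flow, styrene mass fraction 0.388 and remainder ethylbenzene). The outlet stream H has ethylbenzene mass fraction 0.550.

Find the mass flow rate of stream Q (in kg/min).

1907 kg/min

Let Q be the unknown flow. Total out = 1542.5 + Q.
ethylbenzene balance: 730.14 + 0.612·Q = 0.550·(1542.5 + Q)
(0.612 − 0.550)·Q = 0.550×1542.5 − 730.14 = 118.24
Q = 118.24 / 0.062 = 1907.1 kg/min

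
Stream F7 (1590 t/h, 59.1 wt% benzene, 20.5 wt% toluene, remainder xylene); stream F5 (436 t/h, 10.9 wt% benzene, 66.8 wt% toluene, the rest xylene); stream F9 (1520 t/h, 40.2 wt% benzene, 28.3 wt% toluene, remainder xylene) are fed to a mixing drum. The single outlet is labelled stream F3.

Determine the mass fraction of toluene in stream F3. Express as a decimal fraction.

0.295

Total flow out = 1590 + 436 + 1520 = 3546 t/h.
toluene in = 1590×0.205 + 436×0.668 + 1520×0.283 = 1047.4 t/h.
toluene mass fraction in F3 = 1047.4/3546 = 0.295.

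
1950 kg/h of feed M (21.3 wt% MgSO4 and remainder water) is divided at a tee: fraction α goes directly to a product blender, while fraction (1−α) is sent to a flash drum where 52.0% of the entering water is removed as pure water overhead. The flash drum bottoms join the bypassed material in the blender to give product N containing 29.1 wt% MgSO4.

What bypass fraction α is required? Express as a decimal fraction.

All 1950×0.213 = 415.35 kg/h of MgSO4 reaches N, so N = 415.35/0.291 = 1427.3 kg/h and vapour = 522.68 kg/h.
The evaporator receives (1−α)·1950 of feed at 0.787 water and removes 0.520 of that water:
0.520×0.787×(1−α)×1950 = 522.68
(1−α) = 522.68/798.02 = 0.6550;  α = 0.3450.

0.345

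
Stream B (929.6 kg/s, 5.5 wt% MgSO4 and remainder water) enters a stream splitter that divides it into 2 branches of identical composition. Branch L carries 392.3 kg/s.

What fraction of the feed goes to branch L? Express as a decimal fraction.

0.422

Fraction to L = 392.3/929.6 = 0.4220.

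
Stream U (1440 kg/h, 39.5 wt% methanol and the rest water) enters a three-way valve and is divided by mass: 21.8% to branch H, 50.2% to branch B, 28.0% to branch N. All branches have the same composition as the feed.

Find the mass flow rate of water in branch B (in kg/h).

Branch B total = 0.502×1440 = 722.88 kg/h.
water in B = 0.605×722.88 = 437.34 kg/h.

437.3 kg/h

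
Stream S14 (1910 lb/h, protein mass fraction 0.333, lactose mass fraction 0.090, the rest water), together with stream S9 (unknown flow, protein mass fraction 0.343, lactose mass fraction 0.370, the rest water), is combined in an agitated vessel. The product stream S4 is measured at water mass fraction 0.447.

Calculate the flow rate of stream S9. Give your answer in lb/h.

1552 lb/h

Let S9 be the unknown flow. Total out = 1910 + S9.
water balance: 1102.1 + 0.287·S9 = 0.447·(1910 + S9)
(0.287 − 0.447)·S9 = 0.447×1910 − 1102.1 = -248.3
S9 = -248.3 / -0.160 = 1551.9 lb/h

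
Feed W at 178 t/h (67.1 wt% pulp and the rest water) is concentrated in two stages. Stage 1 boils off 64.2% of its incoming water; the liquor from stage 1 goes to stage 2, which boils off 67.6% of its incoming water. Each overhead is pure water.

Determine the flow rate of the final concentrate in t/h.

126.2 t/h

water in feed = 178×0.329 = 58.562 t/h.
After stage 1: water left = (1−0.642)×58.562 = 20.965; stream total = 140.4 t/h.
After stage 2: water left = (1−0.676)×20.965 = 6.7927; final concentrate = 126.23 t/h.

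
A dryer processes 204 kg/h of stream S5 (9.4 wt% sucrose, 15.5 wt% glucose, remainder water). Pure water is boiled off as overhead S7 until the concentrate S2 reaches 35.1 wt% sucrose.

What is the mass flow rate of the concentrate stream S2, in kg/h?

sucrose is conserved: 204×0.094 = 19.176 kg/h all reports to the concentrate.
Concentrate = 19.176/(target fraction) = 54.632 kg/h.

54.63 kg/h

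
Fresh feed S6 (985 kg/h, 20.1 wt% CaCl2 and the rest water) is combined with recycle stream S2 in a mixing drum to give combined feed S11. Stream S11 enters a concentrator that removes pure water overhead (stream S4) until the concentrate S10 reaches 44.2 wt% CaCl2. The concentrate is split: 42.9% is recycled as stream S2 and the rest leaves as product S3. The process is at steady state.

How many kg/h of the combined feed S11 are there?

Overall CaCl2 balance (none leaves overhead): CaCl2 in fresh feed = CaCl2 in product, i.e. 985×0.201 = (1−0.429)·S10·0.442.
S10 = 197.99/(0.442×0.571) = 784.47 kg/h.
Recycle S2 = 0.429×784.47 = 336.54 kg/h.
Combined feed S11 = 985 + 336.54 = 1321.5 kg/h.

1322 kg/h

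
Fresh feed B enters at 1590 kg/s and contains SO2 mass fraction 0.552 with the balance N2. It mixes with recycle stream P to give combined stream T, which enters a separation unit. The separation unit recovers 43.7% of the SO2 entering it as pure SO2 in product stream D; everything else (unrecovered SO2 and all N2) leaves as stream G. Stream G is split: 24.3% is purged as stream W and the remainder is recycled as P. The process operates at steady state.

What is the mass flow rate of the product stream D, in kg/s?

668.4 kg/s

SO2 in T: m_A = 1590×0.552 + (1−0.243)·(1−0.437)·m_A, so m_A = 877.68/0.5738 = 1529.6 kg/s.
Product D = 0.437×1529.6 = 668.42 kg/s.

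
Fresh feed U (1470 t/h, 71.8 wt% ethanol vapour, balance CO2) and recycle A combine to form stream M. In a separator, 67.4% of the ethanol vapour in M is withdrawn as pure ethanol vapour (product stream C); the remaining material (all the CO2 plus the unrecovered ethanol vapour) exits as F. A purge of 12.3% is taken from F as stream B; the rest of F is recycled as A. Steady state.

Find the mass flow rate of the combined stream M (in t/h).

4848 t/h

CO2 enters only via U and leaves only via the purge: 1470×0.282 = 0.123×(CO2 in F), and the separator passes all CO2, so CO2 in M = CO2 in F = 3370.2 t/h.
ethanol vapour in M: m_A = 1470×0.718 + (1−0.123)·(1−0.674)·m_A, so m_A = 1055.5/0.7141 = 1478 t/h.
M = 1478 + 3370.2 = 4848.3 t/h.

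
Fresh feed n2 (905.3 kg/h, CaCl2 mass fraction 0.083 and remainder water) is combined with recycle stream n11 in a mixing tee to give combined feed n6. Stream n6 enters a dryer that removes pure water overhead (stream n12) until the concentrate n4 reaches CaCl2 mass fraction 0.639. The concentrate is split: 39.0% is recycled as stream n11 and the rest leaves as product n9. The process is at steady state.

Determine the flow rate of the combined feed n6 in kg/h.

Overall CaCl2 balance (none leaves overhead): CaCl2 in fresh feed = CaCl2 in product, i.e. 905.3×0.083 = (1−0.390)·n4·0.639.
n4 = 75.14/(0.639×0.610) = 192.77 kg/h.
Recycle n11 = 0.390×192.77 = 75.18 kg/h.
Combined feed n6 = 905.3 + 75.18 = 980.48 kg/h.

980.5 kg/h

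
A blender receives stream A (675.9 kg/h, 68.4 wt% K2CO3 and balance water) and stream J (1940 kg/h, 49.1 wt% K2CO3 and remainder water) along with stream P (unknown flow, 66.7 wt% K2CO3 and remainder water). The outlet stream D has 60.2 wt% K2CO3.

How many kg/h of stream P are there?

Let P be the unknown flow. Total out = 2615.9 + P.
K2CO3 balance: 1414.9 + 0.667·P = 0.602·(2615.9 + P)
(0.667 − 0.602)·P = 0.602×2615.9 − 1414.9 = 159.92
P = 159.92 / 0.065 = 2460.2 kg/h

2460 kg/h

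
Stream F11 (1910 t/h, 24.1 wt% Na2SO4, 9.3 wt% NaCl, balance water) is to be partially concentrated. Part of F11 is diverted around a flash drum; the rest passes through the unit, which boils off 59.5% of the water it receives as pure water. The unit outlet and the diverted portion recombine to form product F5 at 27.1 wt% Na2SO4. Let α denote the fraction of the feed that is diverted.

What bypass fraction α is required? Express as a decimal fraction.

All 1910×0.241 = 460.31 t/h of Na2SO4 reaches F5, so F5 = 460.31/0.271 = 1698.6 t/h and vapour = 211.44 t/h.
The evaporator receives (1−α)·1910 of feed at 0.666 water and removes 0.595 of that water:
0.595×0.666×(1−α)×1910 = 211.44
(1−α) = 211.44/756.88 = 0.2794;  α = 0.7206.

0.721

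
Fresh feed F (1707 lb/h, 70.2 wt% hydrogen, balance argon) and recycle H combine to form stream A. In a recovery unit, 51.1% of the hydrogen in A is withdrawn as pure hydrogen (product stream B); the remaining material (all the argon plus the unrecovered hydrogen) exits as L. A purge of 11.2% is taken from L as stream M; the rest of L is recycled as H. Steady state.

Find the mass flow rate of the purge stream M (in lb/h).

argon enters only via F and leaves only via the purge: 1707×0.298 = 0.112×(argon in L), and the recovery unit passes all argon, so argon in A = argon in L = 4541.8 lb/h.
hydrogen in A: m_A = 1707×0.702 + (1−0.112)·(1−0.511)·m_A, so m_A = 1198.3/0.5658 = 2118 lb/h.
L = (1−0.511)×2118 + 4541.8 = 5577.6 lb/h.
Purge M = 0.112×5577.6 = 624.69 lb/h.

624.7 lb/h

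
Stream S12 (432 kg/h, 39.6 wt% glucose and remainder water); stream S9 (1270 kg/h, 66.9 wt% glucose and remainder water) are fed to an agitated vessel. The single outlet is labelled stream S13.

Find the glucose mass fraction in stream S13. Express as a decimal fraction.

0.5997

Total flow out = 432 + 1270 = 1702 kg/h.
glucose in = 432×0.396 + 1270×0.669 = 1020.7 kg/h.
glucose mass fraction in S13 = 1020.7/1702 = 0.5997.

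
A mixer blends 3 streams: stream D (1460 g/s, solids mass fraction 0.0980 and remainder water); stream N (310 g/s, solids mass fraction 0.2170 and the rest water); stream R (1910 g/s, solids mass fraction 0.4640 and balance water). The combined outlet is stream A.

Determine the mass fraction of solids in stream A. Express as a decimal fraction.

Total flow out = 1460 + 310 + 1910 = 3680 g/s.
solids in = 1460×0.098 + 310×0.217 + 1910×0.464 = 1096.6 g/s.
solids mass fraction in A = 1096.6/3680 = 0.2980.

0.2980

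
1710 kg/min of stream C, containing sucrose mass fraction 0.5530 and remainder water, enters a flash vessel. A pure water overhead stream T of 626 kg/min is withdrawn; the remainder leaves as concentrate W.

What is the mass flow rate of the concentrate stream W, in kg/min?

1084 kg/min

Concentrate = 1710 − 626 = 1084 kg/min.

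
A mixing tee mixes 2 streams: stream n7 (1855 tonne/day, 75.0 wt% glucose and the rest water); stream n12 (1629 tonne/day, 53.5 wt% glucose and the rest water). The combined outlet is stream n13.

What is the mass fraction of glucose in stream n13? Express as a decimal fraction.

0.649

Total flow out = 1855 + 1629 = 3484 tonne/day.
glucose in = 1855×0.750 + 1629×0.535 = 2262.8 tonne/day.
glucose mass fraction in n13 = 2262.8/3484 = 0.649.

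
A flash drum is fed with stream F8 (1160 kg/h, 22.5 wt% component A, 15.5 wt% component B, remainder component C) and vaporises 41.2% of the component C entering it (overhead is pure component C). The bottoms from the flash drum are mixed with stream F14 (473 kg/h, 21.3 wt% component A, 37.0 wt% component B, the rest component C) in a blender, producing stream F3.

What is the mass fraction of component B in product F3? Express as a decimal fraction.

Vapour removed = 0.412×0.620×1160 = 296.31 kg/h; concentrate = 863.69 kg/h.
component B reaching the mixer = 179.8 (from concentrate) + 473×0.370 = 354.81 kg/h.
Product flow = 863.69 + 473 = 1336.7 kg/h; component B fraction = 0.265.

0.265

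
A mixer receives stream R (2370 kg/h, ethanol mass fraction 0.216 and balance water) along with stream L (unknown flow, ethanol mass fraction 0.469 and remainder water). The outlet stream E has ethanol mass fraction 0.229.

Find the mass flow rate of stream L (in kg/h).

128.4 kg/h

Let L be the unknown flow. Total out = 2370 + L.
ethanol balance: 511.92 + 0.469·L = 0.229·(2370 + L)
(0.469 − 0.229)·L = 0.229×2370 − 511.92 = 30.81
L = 30.81 / 0.240 = 128.38 kg/h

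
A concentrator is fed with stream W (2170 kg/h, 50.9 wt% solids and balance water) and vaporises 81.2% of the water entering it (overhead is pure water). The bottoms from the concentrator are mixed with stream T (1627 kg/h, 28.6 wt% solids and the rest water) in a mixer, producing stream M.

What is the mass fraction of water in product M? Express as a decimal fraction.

0.4646

Vapour removed = 0.812×0.491×2170 = 865.16 kg/h; concentrate = 1304.8 kg/h.
water reaching the mixer = 200.31 (from concentrate) + 1627×0.714 = 1362 kg/h.
Product flow = 1304.8 + 1627 = 2931.8 kg/h; water fraction = 0.4646.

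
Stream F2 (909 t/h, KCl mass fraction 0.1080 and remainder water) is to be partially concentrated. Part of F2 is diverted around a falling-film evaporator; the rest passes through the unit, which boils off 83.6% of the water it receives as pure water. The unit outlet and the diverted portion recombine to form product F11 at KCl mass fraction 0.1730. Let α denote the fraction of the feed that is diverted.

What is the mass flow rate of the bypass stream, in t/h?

All 909×0.108 = 98.172 t/h of KCl reaches F11, so F11 = 98.172/0.173 = 567.47 t/h and vapour = 341.53 t/h.
The evaporator receives (1−α)·909 of feed at 0.892 water and removes 0.836 of that water:
0.836×0.892×(1−α)×909 = 341.53
(1−α) = 341.53/677.85 = 0.5038;  α = 0.4962.
Bypass flow = 0.4962×909 = 451.01 t/h.

451 t/h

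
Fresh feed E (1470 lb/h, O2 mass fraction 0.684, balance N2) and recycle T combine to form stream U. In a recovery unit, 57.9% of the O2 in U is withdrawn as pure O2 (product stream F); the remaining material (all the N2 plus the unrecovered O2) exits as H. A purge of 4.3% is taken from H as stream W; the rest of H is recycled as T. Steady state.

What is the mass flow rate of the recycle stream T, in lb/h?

N2 enters only via E and leaves only via the purge: 1470×0.316 = 0.043×(N2 in H), and the recovery unit passes all N2, so N2 in U = N2 in H = 10803 lb/h.
O2 in U: m_A = 1470×0.684 + (1−0.043)·(1−0.579)·m_A, so m_A = 1005.5/0.5971 = 1683.9 lb/h.
H = (1−0.579)×1683.9 + 10803 = 11512 lb/h.
Recycle T = (1−0.043)×11512 = 11017 lb/h.

11020 lb/h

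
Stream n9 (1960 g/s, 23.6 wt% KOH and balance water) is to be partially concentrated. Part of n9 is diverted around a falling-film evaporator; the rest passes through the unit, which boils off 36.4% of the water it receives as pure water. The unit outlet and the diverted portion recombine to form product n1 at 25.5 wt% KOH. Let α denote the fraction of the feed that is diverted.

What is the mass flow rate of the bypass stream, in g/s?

1435 g/s

All 1960×0.236 = 462.56 g/s of KOH reaches n1, so n1 = 462.56/0.255 = 1814 g/s and vapour = 146.04 g/s.
The evaporator receives (1−α)·1960 of feed at 0.764 water and removes 0.364 of that water:
0.364×0.764×(1−α)×1960 = 146.04
(1−α) = 146.04/545.07 = 0.2679;  α = 0.7321.
Bypass flow = 0.7321×1960 = 1434.9 g/s.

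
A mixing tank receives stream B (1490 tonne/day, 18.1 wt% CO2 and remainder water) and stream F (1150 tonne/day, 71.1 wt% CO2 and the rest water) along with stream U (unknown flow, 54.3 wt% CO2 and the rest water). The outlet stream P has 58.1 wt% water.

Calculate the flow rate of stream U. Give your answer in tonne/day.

Let U be the unknown flow. Total out = 2640 + U.
water balance: 1552.7 + 0.457·U = 0.581·(2640 + U)
(0.457 − 0.581)·U = 0.581×2640 − 1552.7 = -18.82
U = -18.82 / -0.124 = 151.77 tonne/day

151.8 tonne/day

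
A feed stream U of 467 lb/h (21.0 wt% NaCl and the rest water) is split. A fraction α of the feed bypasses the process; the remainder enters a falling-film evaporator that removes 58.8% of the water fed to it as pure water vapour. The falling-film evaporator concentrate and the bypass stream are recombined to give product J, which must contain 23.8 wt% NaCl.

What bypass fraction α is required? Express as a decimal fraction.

0.747

All 467×0.210 = 98.07 lb/h of NaCl reaches J, so J = 98.07/0.238 = 412.06 lb/h and vapour = 54.941 lb/h.
The evaporator receives (1−α)·467 of feed at 0.790 water and removes 0.588 of that water:
0.588×0.790×(1−α)×467 = 54.941
(1−α) = 54.941/216.93 = 0.2533;  α = 0.7467.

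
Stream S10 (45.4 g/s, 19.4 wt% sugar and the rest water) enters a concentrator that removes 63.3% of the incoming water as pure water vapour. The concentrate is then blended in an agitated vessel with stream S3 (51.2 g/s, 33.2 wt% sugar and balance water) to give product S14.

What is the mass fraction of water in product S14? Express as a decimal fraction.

0.649

Vapour removed = 0.633×0.806×45.4 = 23.163 g/s; concentrate = 22.237 g/s.
water reaching the mixer = 13.429 (from concentrate) + 51.2×0.668 = 47.631 g/s.
Product flow = 22.237 + 51.2 = 73.437 g/s; water fraction = 0.649.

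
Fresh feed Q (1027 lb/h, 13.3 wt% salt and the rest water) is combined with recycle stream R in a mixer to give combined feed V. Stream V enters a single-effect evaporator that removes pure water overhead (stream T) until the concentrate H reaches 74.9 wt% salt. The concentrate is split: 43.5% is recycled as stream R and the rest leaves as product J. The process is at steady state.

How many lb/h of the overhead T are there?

Overall salt balance (none leaves overhead): salt in fresh feed = salt in product, i.e. 1027×0.133 = (1−0.435)·H·0.749.
H = 136.59/(0.749×0.565) = 322.77 lb/h.
Recycle R = 0.435×322.77 = 140.4 lb/h.
Combined feed V = 1027 + 140.4 = 1167.4 lb/h.
Overhead T = V − H = 1167.4 − 322.77 = 844.64 lb/h.

844.6 lb/h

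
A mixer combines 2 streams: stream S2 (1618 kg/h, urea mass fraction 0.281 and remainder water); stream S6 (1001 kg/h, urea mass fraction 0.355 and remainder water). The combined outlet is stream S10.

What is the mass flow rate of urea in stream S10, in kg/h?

urea out = urea in = 1618×0.281 + 1001×0.355 = 810.01 kg/h.

810 kg/h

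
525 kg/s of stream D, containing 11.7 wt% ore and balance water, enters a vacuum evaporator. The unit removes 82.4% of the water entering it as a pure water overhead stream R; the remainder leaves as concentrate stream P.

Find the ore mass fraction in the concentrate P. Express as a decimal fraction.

ore is not removed: 525×0.117 = 61.425 kg/s of ore enters P.
water entering = 525×0.883 = 463.57 kg/s; overhead removed = 0.824×463.57 = 381.99 kg/s.
Concentrate = 525 − 381.99 = 143.01 kg/s.
Mass fraction = 61.425/143.01 = 0.430.

0.430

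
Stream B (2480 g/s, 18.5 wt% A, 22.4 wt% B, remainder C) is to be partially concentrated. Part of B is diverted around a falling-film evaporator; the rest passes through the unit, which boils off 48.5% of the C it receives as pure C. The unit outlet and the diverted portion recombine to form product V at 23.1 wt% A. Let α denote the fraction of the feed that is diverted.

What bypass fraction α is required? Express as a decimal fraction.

All 2480×0.185 = 458.8 g/s of A reaches V, so V = 458.8/0.231 = 1986.1 g/s and vapour = 493.85 g/s.
The evaporator receives (1−α)·2480 of feed at 0.591 C and removes 0.485 of that C:
0.485×0.591×(1−α)×2480 = 493.85
(1−α) = 493.85/710.85 = 0.6947;  α = 0.3053.

0.305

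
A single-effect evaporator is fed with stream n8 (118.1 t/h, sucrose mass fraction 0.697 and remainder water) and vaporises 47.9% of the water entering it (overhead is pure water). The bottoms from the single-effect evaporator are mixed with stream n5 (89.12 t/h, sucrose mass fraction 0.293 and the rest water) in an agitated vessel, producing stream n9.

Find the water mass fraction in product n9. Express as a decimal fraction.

0.430

Vapour removed = 0.479×0.303×118.1 = 17.141 t/h; concentrate = 100.96 t/h.
water reaching the mixer = 18.644 (from concentrate) + 89.12×0.707 = 81.651 t/h.
Product flow = 100.96 + 89.12 = 190.08 t/h; water fraction = 0.430.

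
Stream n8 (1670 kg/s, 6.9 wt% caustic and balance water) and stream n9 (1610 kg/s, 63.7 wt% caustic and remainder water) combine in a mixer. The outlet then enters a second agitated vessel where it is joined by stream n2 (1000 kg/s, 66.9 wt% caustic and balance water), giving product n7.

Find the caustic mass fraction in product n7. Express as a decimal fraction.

0.4229

Overall, product flow = 4280 kg/s.
caustic in = 1670×0.069 + 1610×0.637 + 1000×0.669 = 1809.8 kg/s.
caustic fraction in n7 = 0.4229.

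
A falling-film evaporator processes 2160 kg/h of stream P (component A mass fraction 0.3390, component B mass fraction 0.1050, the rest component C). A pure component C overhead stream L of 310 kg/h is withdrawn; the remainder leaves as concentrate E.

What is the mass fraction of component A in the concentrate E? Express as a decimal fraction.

0.3958

component A is not removed: 2160×0.339 = 732.24 kg/h of component A enters E.
Concentrate = 2160 − 310 = 1850 kg/h.
Mass fraction = 732.24/1850 = 0.3958.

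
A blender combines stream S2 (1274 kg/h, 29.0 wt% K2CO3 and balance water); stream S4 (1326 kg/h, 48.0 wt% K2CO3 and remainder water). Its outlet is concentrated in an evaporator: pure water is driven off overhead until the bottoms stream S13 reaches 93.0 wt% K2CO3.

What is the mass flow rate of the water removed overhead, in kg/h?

1518 kg/h

K2CO3 entering = 1274×0.290 + 1326×0.480 = 1005.9 kg/h.
All K2CO3 reports to S13, so S13 = 1005.9/0.930 = 1081.7 kg/h.
Total feed = 2600 kg/h; overhead = 2600 − 1081.7 = 1518.3 kg/h.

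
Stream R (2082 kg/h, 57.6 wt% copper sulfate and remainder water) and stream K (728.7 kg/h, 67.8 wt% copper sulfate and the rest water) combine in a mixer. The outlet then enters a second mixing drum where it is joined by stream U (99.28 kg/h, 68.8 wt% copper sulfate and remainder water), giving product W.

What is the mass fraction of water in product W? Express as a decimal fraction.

Overall, product flow = 2910 kg/h.
water in = 2082×0.424 + 728.7×0.322 + 99.28×0.312 = 1148.4 kg/h.
water fraction in W = 0.3946.

0.3946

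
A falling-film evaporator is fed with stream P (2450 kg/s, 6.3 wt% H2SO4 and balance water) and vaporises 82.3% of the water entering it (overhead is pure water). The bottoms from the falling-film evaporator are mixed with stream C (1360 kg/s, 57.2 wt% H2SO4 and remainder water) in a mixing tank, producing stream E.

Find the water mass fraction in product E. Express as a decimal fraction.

Vapour removed = 0.823×0.937×2450 = 1889.3 kg/s; concentrate = 560.68 kg/s.
water reaching the mixer = 406.33 (from concentrate) + 1360×0.428 = 988.41 kg/s.
Product flow = 560.68 + 1360 = 1920.7 kg/s; water fraction = 0.515.

0.515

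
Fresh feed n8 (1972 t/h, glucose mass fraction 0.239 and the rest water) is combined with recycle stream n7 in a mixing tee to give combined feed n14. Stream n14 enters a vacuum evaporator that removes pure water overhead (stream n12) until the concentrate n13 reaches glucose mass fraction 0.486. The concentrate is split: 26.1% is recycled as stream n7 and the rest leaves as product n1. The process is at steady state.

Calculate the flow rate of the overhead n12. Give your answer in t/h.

Overall glucose balance (none leaves overhead): glucose in fresh feed = glucose in product, i.e. 1972×0.239 = (1−0.261)·n13·0.486.
n13 = 471.31/(0.486×0.739) = 1312.3 t/h.
Recycle n7 = 0.261×1312.3 = 342.5 t/h.
Combined feed n14 = 1972 + 342.5 = 2314.5 t/h.
Overhead n12 = n14 − n13 = 2314.5 − 1312.3 = 1002.2 t/h.

1002 t/h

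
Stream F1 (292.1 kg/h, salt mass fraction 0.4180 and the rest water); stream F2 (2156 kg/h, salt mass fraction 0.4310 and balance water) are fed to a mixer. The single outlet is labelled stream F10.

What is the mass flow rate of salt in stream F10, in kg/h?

salt out = salt in = 292.1×0.418 + 2156×0.431 = 1051.3 kg/h.

1051 kg/h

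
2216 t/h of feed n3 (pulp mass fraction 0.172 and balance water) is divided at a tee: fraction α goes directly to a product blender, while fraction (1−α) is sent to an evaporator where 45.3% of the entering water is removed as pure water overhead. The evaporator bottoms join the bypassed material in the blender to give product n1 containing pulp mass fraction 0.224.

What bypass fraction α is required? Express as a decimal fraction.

All 2216×0.172 = 381.15 t/h of pulp reaches n1, so n1 = 381.15/0.224 = 1701.6 t/h and vapour = 514.43 t/h.
The evaporator receives (1−α)·2216 of feed at 0.828 water and removes 0.453 of that water:
0.453×0.828×(1−α)×2216 = 514.43
(1−α) = 514.43/831.19 = 0.6189;  α = 0.3811.

0.381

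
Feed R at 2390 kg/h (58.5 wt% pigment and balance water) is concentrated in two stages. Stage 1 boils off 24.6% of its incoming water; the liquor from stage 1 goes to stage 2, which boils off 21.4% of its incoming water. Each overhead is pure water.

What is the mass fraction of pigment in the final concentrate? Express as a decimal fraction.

water in feed = 2390×0.415 = 991.85 kg/h.
After stage 1: water left = (1−0.246)×991.85 = 747.85; stream total = 2146 kg/h.
After stage 2: water left = (1−0.214)×747.85 = 587.81; final concentrate = 1986 kg/h.
pigment fraction = 1398.1/1986 = 0.7040.

0.7040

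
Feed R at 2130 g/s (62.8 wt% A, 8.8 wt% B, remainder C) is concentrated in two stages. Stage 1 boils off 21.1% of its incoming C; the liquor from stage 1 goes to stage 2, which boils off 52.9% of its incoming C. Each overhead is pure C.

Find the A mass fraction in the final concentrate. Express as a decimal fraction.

0.764

C in feed = 2130×0.284 = 604.92 g/s.
After stage 1: C left = (1−0.211)×604.92 = 477.28; stream total = 2002.4 g/s.
After stage 2: C left = (1−0.529)×477.28 = 224.8; final concentrate = 1749.9 g/s.
A fraction = 1337.6/1749.9 = 0.764.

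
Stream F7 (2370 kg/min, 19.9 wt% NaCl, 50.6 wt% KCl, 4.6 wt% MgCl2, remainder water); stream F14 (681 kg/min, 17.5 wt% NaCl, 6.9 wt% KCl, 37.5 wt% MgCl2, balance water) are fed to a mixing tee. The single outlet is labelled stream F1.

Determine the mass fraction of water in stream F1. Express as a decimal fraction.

Total flow out = 2370 + 681 = 3051 kg/min.
water in = 2370×0.249 + 681×0.381 = 849.59 kg/min.
water mass fraction in F1 = 849.59/3051 = 0.278.

0.278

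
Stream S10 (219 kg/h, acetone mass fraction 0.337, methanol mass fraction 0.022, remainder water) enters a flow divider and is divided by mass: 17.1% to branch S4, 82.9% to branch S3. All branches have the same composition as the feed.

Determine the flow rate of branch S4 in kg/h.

Branch S4 flow = 0.171×219 = 37.449 kg/h.

37.45 kg/h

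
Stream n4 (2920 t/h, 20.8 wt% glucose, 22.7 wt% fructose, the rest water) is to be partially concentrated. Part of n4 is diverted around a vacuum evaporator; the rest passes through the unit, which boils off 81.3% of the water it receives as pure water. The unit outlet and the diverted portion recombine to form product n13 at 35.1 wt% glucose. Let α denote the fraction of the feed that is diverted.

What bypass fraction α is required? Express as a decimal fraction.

0.113

All 2920×0.208 = 607.36 t/h of glucose reaches n13, so n13 = 607.36/0.351 = 1730.4 t/h and vapour = 1189.6 t/h.
The evaporator receives (1−α)·2920 of feed at 0.565 water and removes 0.813 of that water:
0.813×0.565×(1−α)×2920 = 1189.6
(1−α) = 1189.6/1341.3 = 0.8869;  α = 0.1131.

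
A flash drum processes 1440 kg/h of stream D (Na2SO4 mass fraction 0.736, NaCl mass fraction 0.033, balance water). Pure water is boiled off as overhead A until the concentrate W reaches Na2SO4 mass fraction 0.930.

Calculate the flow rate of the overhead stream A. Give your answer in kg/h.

300.4 kg/h

Na2SO4 is conserved: 1440×0.736 = 1059.8 kg/h all reports to the concentrate.
Concentrate = 1059.8/(target fraction) = 1139.6 kg/h.
Overhead = 1440 − 1139.6 = 300.39 kg/h.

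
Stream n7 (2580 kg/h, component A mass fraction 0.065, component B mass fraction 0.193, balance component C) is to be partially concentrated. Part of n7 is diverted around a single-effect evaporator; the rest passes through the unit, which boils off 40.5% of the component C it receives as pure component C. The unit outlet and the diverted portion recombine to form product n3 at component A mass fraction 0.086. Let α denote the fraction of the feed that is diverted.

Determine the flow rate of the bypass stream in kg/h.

All 2580×0.065 = 167.7 kg/h of component A reaches n3, so n3 = 167.7/0.086 = 1950 kg/h and vapour = 630 kg/h.
The evaporator receives (1−α)·2580 of feed at 0.742 component C and removes 0.405 of that component C:
0.405×0.742×(1−α)×2580 = 630
(1−α) = 630/775.32 = 0.8126;  α = 0.1874.
Bypass flow = 0.1874×2580 = 483.56 kg/h.

483.6 kg/h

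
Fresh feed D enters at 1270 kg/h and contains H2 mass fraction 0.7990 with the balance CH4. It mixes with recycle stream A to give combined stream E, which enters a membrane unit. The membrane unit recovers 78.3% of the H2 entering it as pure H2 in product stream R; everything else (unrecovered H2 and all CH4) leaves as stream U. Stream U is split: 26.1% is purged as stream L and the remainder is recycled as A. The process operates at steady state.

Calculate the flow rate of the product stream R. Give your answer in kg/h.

946.3 kg/h

H2 in E: m_A = 1270×0.799 + (1−0.261)·(1−0.783)·m_A, so m_A = 1014.7/0.8396 = 1208.5 kg/h.
Product R = 0.783×1208.5 = 946.28 kg/h.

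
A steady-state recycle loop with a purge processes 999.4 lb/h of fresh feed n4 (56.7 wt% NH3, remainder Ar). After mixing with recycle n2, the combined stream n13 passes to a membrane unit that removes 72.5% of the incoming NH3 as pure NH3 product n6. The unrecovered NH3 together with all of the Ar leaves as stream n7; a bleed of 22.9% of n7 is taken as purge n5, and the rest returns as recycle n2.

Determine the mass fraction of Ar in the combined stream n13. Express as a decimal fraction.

0.7243

Ar enters only via n4 and leaves only via the purge: 999.4×0.433 = 0.229×(Ar in n7), and the membrane unit passes all Ar, so Ar in n13 = Ar in n7 = 1889.7 lb/h.
NH3 in n13: m_A = 999.4×0.567 + (1−0.229)·(1−0.725)·m_A, so m_A = 566.66/0.7880 = 719.13 lb/h.
n13 = 719.13 + 1889.7 = 2608.8 lb/h.
Ar fraction in n13 = 1889.7/2608.8 = 0.7243.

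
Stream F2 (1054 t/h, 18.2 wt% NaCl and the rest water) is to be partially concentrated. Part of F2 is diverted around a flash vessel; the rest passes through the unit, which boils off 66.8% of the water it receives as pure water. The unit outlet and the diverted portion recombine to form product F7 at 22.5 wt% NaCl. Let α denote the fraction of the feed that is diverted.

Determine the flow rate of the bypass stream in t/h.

All 1054×0.182 = 191.83 t/h of NaCl reaches F7, so F7 = 191.83/0.225 = 852.57 t/h and vapour = 201.43 t/h.
The evaporator receives (1−α)·1054 of feed at 0.818 water and removes 0.668 of that water:
0.668×0.818×(1−α)×1054 = 201.43
(1−α) = 201.43/575.93 = 0.3497;  α = 0.6503.
Bypass flow = 0.6503×1054 = 685.36 t/h.

685.4 t/h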